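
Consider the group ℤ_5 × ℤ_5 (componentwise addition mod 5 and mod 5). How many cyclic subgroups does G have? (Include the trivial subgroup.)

7

Each element a generates a cyclic subgroup ⟨a⟩; distinct elements may generate the same one (a cyclic group of order d has φ(d) generators).
Cyclic subgroups by order — order 1: 1; order 5: 6.
Total: 7.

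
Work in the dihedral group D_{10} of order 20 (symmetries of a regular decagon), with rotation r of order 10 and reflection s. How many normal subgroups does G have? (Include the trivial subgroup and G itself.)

7

G has 22 subgroups. Checking conjugation-invariance by order — order 1: 1/1 normal; order 2: 1/11 normal; order 4: 0/5 normal; order 5: 1/1 normal; order 10: 3/3 normal; order 20: 1/1 normal.
Total normal subgroups: 7.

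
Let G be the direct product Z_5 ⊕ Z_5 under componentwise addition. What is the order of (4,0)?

The order of (4,0) in Z_5 × Z_5 is lcm(ord(4) in Z_5, ord(0) in Z_5).
ord(4) = 5 and ord(0) = 1, so |⟨(4,0)⟩| = lcm(5, 1) = 5.

5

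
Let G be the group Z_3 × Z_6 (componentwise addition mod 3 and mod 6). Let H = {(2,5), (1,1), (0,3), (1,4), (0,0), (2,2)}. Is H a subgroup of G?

|H| = 6 divides |G| = 18, consistent with Lagrange.
H contains the identity, every element's inverse is in H, and H is closed under +: it is a subgroup.
In fact H = ⟨(2,5)⟩.

Yes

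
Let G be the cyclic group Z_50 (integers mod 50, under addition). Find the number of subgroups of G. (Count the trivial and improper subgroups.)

6

Subgroups of the cyclic group Z_50 correspond bijectively to divisors of 50.
Divisors of 50: 1, 2, 5, 10, 25, 50.
So Z_50 has 6 subgroups.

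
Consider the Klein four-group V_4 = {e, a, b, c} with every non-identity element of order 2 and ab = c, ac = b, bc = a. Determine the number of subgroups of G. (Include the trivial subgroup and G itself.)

|G| = 4, so by Lagrange every subgroup order divides 4. Divisors: 1, 2, 4.
Subgroups by order — order 1: 1; order 2: 3; order 4: 1.
Total: 1 + 3 + 1 = 5.

5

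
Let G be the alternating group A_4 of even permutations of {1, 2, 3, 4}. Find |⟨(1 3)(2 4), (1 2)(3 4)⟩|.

4

|⟨(1 3)(2 4)⟩| = 2 and |⟨(1 2)(3 4)⟩| = 2, so |H| is a multiple of lcm(2, 2) = 2 and divides |G| = 12.
Closing under the operation: H = {e, (1 2)(3 4), (1 3)(2 4), (1 4)(2 3)}, so |H| = 4.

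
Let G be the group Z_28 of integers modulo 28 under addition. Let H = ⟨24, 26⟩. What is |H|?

14

|⟨24⟩| = 7 and |⟨26⟩| = 14, so |H| is a multiple of lcm(7, 14) = 14 and divides |G| = 28.
Closing under the operation: H = {0, 2, 4, 6, 8, 10, 12, 14, 16, 18, 20, 22, 24, 26}, so |H| = 14.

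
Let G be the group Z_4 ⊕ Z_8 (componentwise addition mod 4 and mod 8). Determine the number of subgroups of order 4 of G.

|G| = 32 and 4 | 32, so subgroups of order 4 are possible by Lagrange.
The subgroups of order 4 are: {(0,0), (0,2), (0,4), (0,6)}; {(0,0), (0,4), (2,0), (2,4)}; {(0,0), (0,4), (2,2), (2,6)}; {(0,0), (1,0), (2,0), (3,0)}; … (7 in all).
So G has 7 subgroups of order 4.

7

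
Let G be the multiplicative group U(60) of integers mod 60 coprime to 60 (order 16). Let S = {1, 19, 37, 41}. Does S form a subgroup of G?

No

37 ∈ S but its inverse 13 ∉ S, so S is not a subgroup.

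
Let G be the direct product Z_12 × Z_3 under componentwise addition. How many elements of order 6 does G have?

An element (a,b) has order lcm(ord(a), ord(b)); count pairs with lcm equal to 6.
Enumerating gives 8 such elements.

8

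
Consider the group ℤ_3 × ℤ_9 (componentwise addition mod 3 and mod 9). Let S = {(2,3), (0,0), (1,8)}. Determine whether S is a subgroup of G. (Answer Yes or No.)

(2,3) ∈ S but its inverse (1,6) ∉ S, so S is not a subgroup.

No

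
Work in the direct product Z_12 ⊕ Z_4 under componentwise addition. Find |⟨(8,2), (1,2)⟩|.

24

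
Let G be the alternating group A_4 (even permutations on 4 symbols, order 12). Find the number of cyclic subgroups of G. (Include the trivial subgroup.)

A cyclic subgroup of order d is generated by each of its φ(d) elements of order d, so the cyclic subgroups of order d number (#elements of order d)/φ(d).
Cyclic subgroups by order — order 1: 1; order 2: 3; order 3: 4.
Total: 8.

8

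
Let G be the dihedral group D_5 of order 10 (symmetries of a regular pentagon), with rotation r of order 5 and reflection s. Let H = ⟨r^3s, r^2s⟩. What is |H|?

|⟨r^3s⟩| = 2 and |⟨r^2s⟩| = 2, so |H| is a multiple of lcm(2, 2) = 2 and divides |G| = 10.
Closing {r^3s, r^2s} under the group operation gives all of G, so |H| = 10.

10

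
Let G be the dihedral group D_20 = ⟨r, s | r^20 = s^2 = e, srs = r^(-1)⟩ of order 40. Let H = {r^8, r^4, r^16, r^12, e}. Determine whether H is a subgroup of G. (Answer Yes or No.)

|H| = 5 divides |G| = 40, consistent with Lagrange.
H contains the identity, every element's inverse is in H, and H is closed under ·: it is a subgroup.
In fact H = ⟨r^4⟩.

Yes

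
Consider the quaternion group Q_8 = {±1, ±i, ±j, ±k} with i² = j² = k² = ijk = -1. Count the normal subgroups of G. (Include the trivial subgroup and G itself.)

G has 6 subgroups. Checking conjugation-invariance by order — order 1: 1/1 normal; order 2: 1/1 normal; order 4: 3/3 normal; order 8: 1/1 normal.
Total normal subgroups: 6.

6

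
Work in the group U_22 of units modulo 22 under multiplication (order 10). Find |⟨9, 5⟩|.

5

|⟨9⟩| = 5 and |⟨5⟩| = 5, so |H| is a multiple of lcm(5, 5) = 5 and divides |G| = 10.
Closing under the operation: H = {1, 3, 5, 9, 15}, so |H| = 5.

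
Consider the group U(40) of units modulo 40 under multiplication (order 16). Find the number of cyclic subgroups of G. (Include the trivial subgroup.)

Each element a generates a cyclic subgroup ⟨a⟩; distinct elements may generate the same one (a cyclic group of order d has φ(d) generators).
Cyclic subgroups by order — order 1: 1; order 2: 7; order 4: 4.
Total: 12.

12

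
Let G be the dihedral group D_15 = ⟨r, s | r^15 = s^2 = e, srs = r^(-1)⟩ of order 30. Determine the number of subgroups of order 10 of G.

|G| = 30 and 10 | 30, so subgroups of order 10 are possible by Lagrange.
The subgroups of order 10 are: {e, r^3, r^6, r^9, r^12, rs, r^4s, r^7s, r^10s, r^13s}; {e, r^3, r^6, r^9, r^12, r^2s, r^5s, r^8s, r^11s, r^14s}; {e, r^3, r^6, r^9, r^12, s, r^3s, r^6s, r^9s, r^12s}.
So G has 3 subgroups of order 10.

3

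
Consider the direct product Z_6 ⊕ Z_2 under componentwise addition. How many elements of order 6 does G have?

An element (a,b) has order lcm(ord(a), ord(b)); count pairs with lcm equal to 6.
Enumerating gives 6 such elements.

6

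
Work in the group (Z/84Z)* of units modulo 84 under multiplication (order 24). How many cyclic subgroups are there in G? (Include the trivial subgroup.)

16

Group the elements of G by the cyclic subgroup they generate; each cyclic subgroup of order d accounts for φ(d) elements.
Cyclic subgroups by order — order 1: 1; order 2: 7; order 3: 1; order 6: 7.
Total: 16.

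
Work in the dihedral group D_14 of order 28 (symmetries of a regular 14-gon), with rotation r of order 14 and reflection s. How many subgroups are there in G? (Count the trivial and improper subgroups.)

|G| = 28, so by Lagrange every subgroup order divides 28. Divisors: 1, 2, 4, 7, 14, 28.
Subgroups by order — order 1: 1; order 2: 15; order 4: 7; order 7: 1; order 14: 3; order 28: 1.
Total: 1 + 15 + 7 + 1 + 3 + 1 = 28.

28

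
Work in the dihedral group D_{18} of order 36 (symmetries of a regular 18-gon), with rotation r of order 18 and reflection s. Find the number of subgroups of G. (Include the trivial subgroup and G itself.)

45

|G| = 36, so by Lagrange every subgroup order divides 36. Divisors: 1, 2, 3, 4, 6, 9, 12, 18, 36.
Subgroups by order — order 1: 1; order 2: 19; order 3: 1; order 4: 9; order 6: 7; order 9: 1; order 12: 3; order 18: 3; order 36: 1.
Total: 1 + 19 + 1 + 9 + 7 + 1 + 3 + 3 + 1 = 45.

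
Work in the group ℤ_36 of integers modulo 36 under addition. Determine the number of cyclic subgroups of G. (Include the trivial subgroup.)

Each element a generates a cyclic subgroup ⟨a⟩; distinct elements may generate the same one (a cyclic group of order d has φ(d) generators).
Cyclic subgroups by order — order 1: 1; order 2: 1; order 3: 1; order 4: 1; order 6: 1; order 9: 1; order 12: 1; order 18: 1; order 36: 1.
Total: 9.

9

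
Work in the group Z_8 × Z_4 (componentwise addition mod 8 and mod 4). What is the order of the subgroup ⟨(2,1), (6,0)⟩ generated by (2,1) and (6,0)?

16

|⟨(2,1)⟩| = 4 and |⟨(6,0)⟩| = 4, so |H| is a multiple of lcm(4, 4) = 4 and divides |G| = 32.
Closing under the operation: H = {(0,0), (0,1), (0,2), (0,3), (2,0), (2,1), (2,2), (2,3), (4,0), (4,1), (4,2), (4,3), (6,0), (6,1), (6,2), (6,3)}, so |H| = 16.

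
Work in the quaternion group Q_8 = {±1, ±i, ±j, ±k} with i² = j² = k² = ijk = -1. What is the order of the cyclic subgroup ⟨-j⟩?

Computing powers of -j: the smallest k with (-j)^k = e is k = 4.

4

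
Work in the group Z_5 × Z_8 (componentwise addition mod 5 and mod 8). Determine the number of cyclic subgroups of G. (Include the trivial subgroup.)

8

Each element a generates a cyclic subgroup ⟨a⟩; distinct elements may generate the same one (a cyclic group of order d has φ(d) generators).
Cyclic subgroups by order — order 1: 1; order 2: 1; order 4: 1; order 5: 1; order 8: 1; order 10: 1; order 20: 1; order 40: 1.
Total: 8.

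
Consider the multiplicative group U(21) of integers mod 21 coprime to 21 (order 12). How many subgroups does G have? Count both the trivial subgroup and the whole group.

|G| = 12, so by Lagrange every subgroup order divides 12. Divisors: 1, 2, 3, 4, 6, 12.
Subgroups by order — order 1: 1; order 2: 3; order 3: 1; order 4: 1; order 6: 3; order 12: 1.
Total: 1 + 3 + 1 + 1 + 3 + 1 = 10.

10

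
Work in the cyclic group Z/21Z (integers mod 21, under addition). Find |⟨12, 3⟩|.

7

|⟨12⟩| = 7 and |⟨3⟩| = 7, so |H| is a multiple of lcm(7, 7) = 7 and divides |G| = 21.
Closing under the operation: H = {0, 3, 6, 9, 12, 15, 18}, so |H| = 7.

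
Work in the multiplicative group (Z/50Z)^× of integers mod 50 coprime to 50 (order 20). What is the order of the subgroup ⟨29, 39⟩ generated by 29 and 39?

10

|⟨29⟩| = 10 and |⟨39⟩| = 10, so |H| is a multiple of lcm(10, 10) = 10 and divides |G| = 20.
Closing under the operation: H = {1, 9, 11, 19, 21, 29, 31, 39, 41, 49}, so |H| = 10.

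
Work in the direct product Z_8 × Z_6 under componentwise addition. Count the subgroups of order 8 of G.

3

|G| = 48 and 8 | 48, so subgroups of order 8 are possible by Lagrange.
The subgroups of order 8 are: {(0,0), (0,3), (2,0), (2,3), (4,0), (4,3), (6,0), (6,3)}; {(0,0), (1,0), (2,0), (3,0), (4,0), (5,0), (6,0), (7,0)}; {(0,0), (1,3), (2,0), (3,3), (4,0), (5,3), (6,0), (7,3)}.
So G has 3 subgroups of order 8.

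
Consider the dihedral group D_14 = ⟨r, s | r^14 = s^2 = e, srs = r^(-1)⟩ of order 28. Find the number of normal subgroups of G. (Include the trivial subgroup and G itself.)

7

G has 28 subgroups. Checking conjugation-invariance by order — order 1: 1/1 normal; order 2: 1/15 normal; order 4: 0/7 normal; order 7: 1/1 normal; order 14: 3/3 normal; order 28: 1/1 normal.
Total normal subgroups: 7.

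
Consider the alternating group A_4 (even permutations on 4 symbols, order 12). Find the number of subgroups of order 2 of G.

3

|G| = 12 and 2 | 12, so subgroups of order 2 are possible by Lagrange.
The subgroups of order 2 are: {e, (1 2)(3 4)}; {e, (1 3)(2 4)}; {e, (1 4)(2 3)}.
So G has 3 subgroups of order 2.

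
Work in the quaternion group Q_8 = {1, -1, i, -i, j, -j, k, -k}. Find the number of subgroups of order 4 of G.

|G| = 8 and 4 | 8, so subgroups of order 4 are possible by Lagrange.
The subgroups of order 4 are: {1, -1, i, -i}; {1, -1, j, -j}; {1, -1, k, -k}.
So G has 3 subgroups of order 4.

3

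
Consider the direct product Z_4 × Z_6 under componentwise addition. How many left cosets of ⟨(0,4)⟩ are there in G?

8

|⟨(0,4)⟩| = 3 and |G| = 24.
By Lagrange, [G : H] = |G|/|H| = 24/3 = 8.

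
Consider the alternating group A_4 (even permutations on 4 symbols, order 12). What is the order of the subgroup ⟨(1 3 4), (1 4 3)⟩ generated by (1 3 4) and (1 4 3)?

|⟨(1 3 4)⟩| = 3 and |⟨(1 4 3)⟩| = 3, so |H| is a multiple of lcm(3, 3) = 3 and divides |G| = 12.
Closing under the operation: H = {e, (1 3 4), (1 4 3)}, so |H| = 3.

3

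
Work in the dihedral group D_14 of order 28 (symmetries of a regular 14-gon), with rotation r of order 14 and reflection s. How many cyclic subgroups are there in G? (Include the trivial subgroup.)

18

Each element a generates a cyclic subgroup ⟨a⟩; distinct elements may generate the same one (a cyclic group of order d has φ(d) generators).
Cyclic subgroups by order — order 1: 1; order 2: 15; order 7: 1; order 14: 1.
Total: 18.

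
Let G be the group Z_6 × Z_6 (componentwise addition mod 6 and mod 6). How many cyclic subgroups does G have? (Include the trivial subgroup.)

20

A cyclic subgroup of order d is generated by each of its φ(d) elements of order d, so the cyclic subgroups of order d number (#elements of order d)/φ(d).
Cyclic subgroups by order — order 1: 1; order 2: 3; order 3: 4; order 6: 12.
Total: 20.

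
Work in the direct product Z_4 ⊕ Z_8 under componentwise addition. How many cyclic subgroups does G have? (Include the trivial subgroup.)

Group the elements of G by the cyclic subgroup they generate; each cyclic subgroup of order d accounts for φ(d) elements.
Cyclic subgroups by order — order 1: 1; order 2: 3; order 4: 6; order 8: 4.
Total: 14.

14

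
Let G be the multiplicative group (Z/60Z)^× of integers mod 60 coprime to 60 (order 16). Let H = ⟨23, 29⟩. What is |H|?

|⟨23⟩| = 4 and |⟨29⟩| = 2, so |H| is a multiple of lcm(4, 2) = 4 and divides |G| = 16.
Closing under the operation: H = {1, 7, 23, 29, 41, 43, 47, 49}, so |H| = 8.

8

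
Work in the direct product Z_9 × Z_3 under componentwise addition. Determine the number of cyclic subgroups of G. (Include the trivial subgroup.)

8

A cyclic subgroup of order d is generated by each of its φ(d) elements of order d, so the cyclic subgroups of order d number (#elements of order d)/φ(d).
Cyclic subgroups by order — order 1: 1; order 3: 4; order 9: 3.
Total: 8.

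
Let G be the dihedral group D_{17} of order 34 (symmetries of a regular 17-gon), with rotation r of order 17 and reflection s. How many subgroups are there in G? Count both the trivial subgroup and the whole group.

|G| = 34, so by Lagrange every subgroup order divides 34. Divisors: 1, 2, 17, 34.
Subgroups by order — order 1: 1; order 2: 17; order 17: 1; order 34: 1.
Total: 1 + 17 + 1 + 1 = 20.

20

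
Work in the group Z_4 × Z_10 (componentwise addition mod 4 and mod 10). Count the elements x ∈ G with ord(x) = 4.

4

An element (a,b) has order lcm(ord(a), ord(b)); count pairs with lcm equal to 4.
Enumerating gives 4 such elements.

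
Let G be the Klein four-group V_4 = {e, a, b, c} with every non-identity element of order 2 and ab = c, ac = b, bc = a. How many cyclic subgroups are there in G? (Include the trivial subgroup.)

4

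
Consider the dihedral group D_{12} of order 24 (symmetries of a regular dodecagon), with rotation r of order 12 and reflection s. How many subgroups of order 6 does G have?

5

|G| = 24 and 6 | 24, so subgroups of order 6 are possible by Lagrange.
The subgroups of order 6 are: {e, r^2, r^4, r^6, r^8, r^10}; {e, r^4, r^8, r^2s, r^6s, r^10s}; {e, r^4, r^8, r^3s, r^7s, r^11s}; {e, r^4, r^8, s, r^4s, r^8s}; … (5 in all).
So G has 5 subgroups of order 6.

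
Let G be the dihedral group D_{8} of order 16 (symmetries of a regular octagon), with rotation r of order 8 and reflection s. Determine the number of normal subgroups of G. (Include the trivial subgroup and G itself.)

7

G has 19 subgroups. Checking conjugation-invariance by order — order 1: 1/1 normal; order 2: 1/9 normal; order 4: 1/5 normal; order 8: 3/3 normal; order 16: 1/1 normal.
Total normal subgroups: 7.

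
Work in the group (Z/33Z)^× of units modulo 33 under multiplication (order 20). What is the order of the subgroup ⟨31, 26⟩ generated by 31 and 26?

|⟨31⟩| = 5 and |⟨26⟩| = 10, so |H| is a multiple of lcm(5, 10) = 10 and divides |G| = 20.
Closing under the operation: H = {1, 4, 5, 14, 16, 20, 23, 25, 26, 31}, so |H| = 10.

10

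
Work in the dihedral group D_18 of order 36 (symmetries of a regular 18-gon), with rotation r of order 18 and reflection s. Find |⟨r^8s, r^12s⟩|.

18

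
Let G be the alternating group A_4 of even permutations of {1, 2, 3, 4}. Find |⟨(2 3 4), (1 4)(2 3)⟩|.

12

|⟨(2 3 4)⟩| = 3 and |⟨(1 4)(2 3)⟩| = 2, so |H| is a multiple of lcm(3, 2) = 6 and divides |G| = 12.
Closing {(2 3 4), (1 4)(2 3)} under the group operation gives all of G, so |H| = 12.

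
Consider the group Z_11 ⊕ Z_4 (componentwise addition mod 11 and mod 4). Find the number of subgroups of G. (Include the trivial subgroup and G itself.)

|G| = 44, so by Lagrange every subgroup order divides 44. Divisors: 1, 2, 4, 11, 22, 44.
Subgroups by order — order 1: 1; order 2: 1; order 4: 1; order 11: 1; order 22: 1; order 44: 1.
Total: 1 + 1 + 1 + 1 + 1 + 1 = 6.

6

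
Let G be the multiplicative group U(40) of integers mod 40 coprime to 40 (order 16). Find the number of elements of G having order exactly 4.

The elements of order 4 are: 3, 7, 13, 17, 23, 27, 33, 37.
That's 8.

8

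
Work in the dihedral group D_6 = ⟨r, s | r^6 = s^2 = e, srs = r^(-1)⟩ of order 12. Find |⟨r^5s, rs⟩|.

|⟨r^5s⟩| = 2 and |⟨rs⟩| = 2, so |H| is a multiple of lcm(2, 2) = 2 and divides |G| = 12.
Closing under the operation: H = {e, r^2, r^4, rs, r^3s, r^5s}, so |H| = 6.

6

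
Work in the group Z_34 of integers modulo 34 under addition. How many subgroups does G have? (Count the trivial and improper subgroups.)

Subgroups of the cyclic group Z_34 correspond bijectively to divisors of 34.
Divisors of 34: 1, 2, 17, 34.
So Z_34 has 4 subgroups.

4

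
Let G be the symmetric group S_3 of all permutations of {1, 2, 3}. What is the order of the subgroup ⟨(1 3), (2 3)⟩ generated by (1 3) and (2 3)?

6

|⟨(1 3)⟩| = 2 and |⟨(2 3)⟩| = 2, so |H| is a multiple of lcm(2, 2) = 2 and divides |G| = 6.
Closing {(1 3), (2 3)} under the group operation gives all of G, so |H| = 6.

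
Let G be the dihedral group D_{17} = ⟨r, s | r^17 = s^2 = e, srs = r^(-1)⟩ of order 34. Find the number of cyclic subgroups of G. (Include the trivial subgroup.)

19

Each element a generates a cyclic subgroup ⟨a⟩; distinct elements may generate the same one (a cyclic group of order d has φ(d) generators).
Cyclic subgroups by order — order 1: 1; order 2: 17; order 17: 1.
Total: 19.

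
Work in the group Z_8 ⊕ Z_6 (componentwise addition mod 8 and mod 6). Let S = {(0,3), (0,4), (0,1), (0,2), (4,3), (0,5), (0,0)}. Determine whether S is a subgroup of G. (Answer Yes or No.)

No

|S| = 7 does not divide |G| = 48, so by Lagrange S is not a subgroup.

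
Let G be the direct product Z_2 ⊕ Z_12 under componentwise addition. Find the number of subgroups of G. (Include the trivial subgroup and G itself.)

16

|G| = 24, so by Lagrange every subgroup order divides 24. Divisors: 1, 2, 3, 4, 6, 8, 12, 24.
Subgroups by order — order 1: 1; order 2: 3; order 3: 1; order 4: 3; order 6: 3; order 8: 1; order 12: 3; order 24: 1.
Total: 1 + 3 + 1 + 3 + 3 + 1 + 3 + 1 = 16.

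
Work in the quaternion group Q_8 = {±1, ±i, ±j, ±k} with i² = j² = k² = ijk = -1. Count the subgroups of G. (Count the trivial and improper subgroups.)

6

|G| = 8, so by Lagrange every subgroup order divides 8. Divisors: 1, 2, 4, 8.
Subgroups by order — order 1: 1; order 2: 1; order 4: 3; order 8: 1.
Total: 1 + 1 + 3 + 1 = 6.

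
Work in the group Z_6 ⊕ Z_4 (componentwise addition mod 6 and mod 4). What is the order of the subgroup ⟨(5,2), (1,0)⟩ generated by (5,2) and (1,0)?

|⟨(5,2)⟩| = 6 and |⟨(1,0)⟩| = 6, so |H| is a multiple of lcm(6, 6) = 6 and divides |G| = 24.
Closing under the operation: H = {(0,0), (0,2), (1,0), (1,2), (2,0), (2,2), (3,0), (3,2), (4,0), (4,2), (5,0), (5,2)}, so |H| = 12.

12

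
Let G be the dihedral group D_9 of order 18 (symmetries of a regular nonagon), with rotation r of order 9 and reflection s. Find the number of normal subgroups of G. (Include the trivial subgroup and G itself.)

G has 16 subgroups. Checking conjugation-invariance by order — order 1: 1/1 normal; order 2: 0/9 normal; order 3: 1/1 normal; order 6: 0/3 normal; order 9: 1/1 normal; order 18: 1/1 normal.
Total normal subgroups: 4.

4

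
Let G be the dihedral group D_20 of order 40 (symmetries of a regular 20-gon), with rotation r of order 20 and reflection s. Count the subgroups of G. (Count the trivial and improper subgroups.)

|G| = 40, so by Lagrange every subgroup order divides 40. Divisors: 1, 2, 4, 5, 8, 10, 20, 40.
Subgroups by order — order 1: 1; order 2: 21; order 4: 11; order 5: 1; order 8: 5; order 10: 5; order 20: 3; order 40: 1.
Total: 1 + 21 + 11 + 1 + 5 + 5 + 3 + 1 = 48.

48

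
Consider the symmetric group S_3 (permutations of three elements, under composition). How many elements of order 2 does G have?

The elements of order 2 are: (2 3), (1 2), (1 3).
That's 3.

3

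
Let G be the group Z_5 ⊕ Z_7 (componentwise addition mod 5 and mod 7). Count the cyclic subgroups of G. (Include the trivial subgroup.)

4

Each element a generates a cyclic subgroup ⟨a⟩; distinct elements may generate the same one (a cyclic group of order d has φ(d) generators).
Cyclic subgroups by order — order 1: 1; order 5: 1; order 7: 1; order 35: 1.
Total: 4.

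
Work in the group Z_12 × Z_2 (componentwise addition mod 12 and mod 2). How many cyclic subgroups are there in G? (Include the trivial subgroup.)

12

A cyclic subgroup of order d is generated by each of its φ(d) elements of order d, so the cyclic subgroups of order d number (#elements of order d)/φ(d).
Cyclic subgroups by order — order 1: 1; order 2: 3; order 3: 1; order 4: 2; order 6: 3; order 12: 2.
Total: 12.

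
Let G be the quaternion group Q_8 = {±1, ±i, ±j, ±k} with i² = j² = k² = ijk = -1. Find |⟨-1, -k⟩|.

4

|⟨-1⟩| = 2 and |⟨-k⟩| = 4, so |H| is a multiple of lcm(2, 4) = 4 and divides |G| = 8.
Closing under the operation: H = {1, -1, k, -k}, so |H| = 4.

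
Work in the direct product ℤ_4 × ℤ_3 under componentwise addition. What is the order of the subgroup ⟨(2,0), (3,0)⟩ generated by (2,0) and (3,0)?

|⟨(2,0)⟩| = 2 and |⟨(3,0)⟩| = 4, so |H| is a multiple of lcm(2, 4) = 4 and divides |G| = 12.
Closing under the operation: H = {(0,0), (1,0), (2,0), (3,0)}, so |H| = 4.

4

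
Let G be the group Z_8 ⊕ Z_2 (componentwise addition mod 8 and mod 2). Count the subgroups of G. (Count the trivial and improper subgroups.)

|G| = 16, so by Lagrange every subgroup order divides 16. Divisors: 1, 2, 4, 8, 16.
Subgroups by order — order 1: 1; order 2: 3; order 4: 3; order 8: 3; order 16: 1.
Total: 1 + 3 + 3 + 3 + 1 = 11.

11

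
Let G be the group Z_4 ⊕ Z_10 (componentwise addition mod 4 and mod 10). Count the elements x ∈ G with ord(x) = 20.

16

An element (a,b) has order lcm(ord(a), ord(b)); count pairs with lcm equal to 20.
Enumerating gives 16 such elements.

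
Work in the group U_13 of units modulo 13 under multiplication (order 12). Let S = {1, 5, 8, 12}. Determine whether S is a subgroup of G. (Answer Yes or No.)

|S| = 4 divides |G| = 12, consistent with Lagrange.
S contains the identity, every element's inverse is in S, and S is closed under ·: it is a subgroup.
In fact S = ⟨8⟩.

Yes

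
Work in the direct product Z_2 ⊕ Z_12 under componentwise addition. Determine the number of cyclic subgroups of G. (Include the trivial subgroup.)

Each element a generates a cyclic subgroup ⟨a⟩; distinct elements may generate the same one (a cyclic group of order d has φ(d) generators).
Cyclic subgroups by order — order 1: 1; order 2: 3; order 3: 1; order 4: 2; order 6: 3; order 12: 2.
Total: 12.

12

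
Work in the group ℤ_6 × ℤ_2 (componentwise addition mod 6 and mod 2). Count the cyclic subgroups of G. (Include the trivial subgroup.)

8

Group the elements of G by the cyclic subgroup they generate; each cyclic subgroup of order d accounts for φ(d) elements.
Cyclic subgroups by order — order 1: 1; order 2: 3; order 3: 1; order 6: 3.
Total: 8.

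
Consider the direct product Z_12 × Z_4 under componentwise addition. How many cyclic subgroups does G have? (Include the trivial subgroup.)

Group the elements of G by the cyclic subgroup they generate; each cyclic subgroup of order d accounts for φ(d) elements.
Cyclic subgroups by order — order 1: 1; order 2: 3; order 3: 1; order 4: 6; order 6: 3; order 12: 6.
Total: 20.

20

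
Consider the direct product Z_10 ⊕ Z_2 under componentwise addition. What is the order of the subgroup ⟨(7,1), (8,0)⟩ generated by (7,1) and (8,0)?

10

|⟨(7,1)⟩| = 10 and |⟨(8,0)⟩| = 5, so |H| is a multiple of lcm(10, 5) = 10 and divides |G| = 20.
Closing under the operation: H = {(0,0), (1,1), (2,0), (3,1), (4,0), (5,1), (6,0), (7,1), (8,0), (9,1)}, so |H| = 10.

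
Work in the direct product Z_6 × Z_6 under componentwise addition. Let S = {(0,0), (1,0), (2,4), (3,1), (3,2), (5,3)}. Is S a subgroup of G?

(1,0) ∈ S but its inverse (5,0) ∉ S, so S is not a subgroup.

No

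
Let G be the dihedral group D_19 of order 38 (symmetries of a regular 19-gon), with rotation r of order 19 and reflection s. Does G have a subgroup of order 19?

Yes

19 | 38. A subgroup of order 19 is {e, r, r^2, r^3, r^4, r^5, r^6, r^7, r^8, r^9, r^10, r^11, r^12, r^13, r^14, r^15, r^16, r^17, r^18}.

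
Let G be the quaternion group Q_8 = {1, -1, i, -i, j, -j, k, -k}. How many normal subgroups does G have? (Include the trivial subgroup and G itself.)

6

G has 6 subgroups. Checking conjugation-invariance by order — order 1: 1/1 normal; order 2: 1/1 normal; order 4: 3/3 normal; order 8: 1/1 normal.
Total normal subgroups: 6.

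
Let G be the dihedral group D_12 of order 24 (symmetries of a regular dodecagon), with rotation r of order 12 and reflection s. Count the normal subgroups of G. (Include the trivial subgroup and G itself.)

9

G has 34 subgroups. Checking conjugation-invariance by order — order 1: 1/1 normal; order 2: 1/13 normal; order 3: 1/1 normal; order 4: 1/7 normal; order 6: 1/5 normal; order 8: 0/3 normal; order 12: 3/3 normal; order 24: 1/1 normal.
Total normal subgroups: 9.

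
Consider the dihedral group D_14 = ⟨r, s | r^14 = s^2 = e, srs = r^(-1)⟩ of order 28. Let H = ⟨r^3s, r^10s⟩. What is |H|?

|⟨r^3s⟩| = 2 and |⟨r^10s⟩| = 2, so |H| is a multiple of lcm(2, 2) = 2 and divides |G| = 28.
Closing under the operation: H = {e, r^7, r^3s, r^10s}, so |H| = 4.

4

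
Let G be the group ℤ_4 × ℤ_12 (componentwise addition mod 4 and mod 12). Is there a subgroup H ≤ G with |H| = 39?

39 does not divide |G| = 48, so by Lagrange no subgroup of order 39 exists.

No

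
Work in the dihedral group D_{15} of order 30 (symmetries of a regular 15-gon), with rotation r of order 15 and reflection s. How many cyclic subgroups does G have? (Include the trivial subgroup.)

19

A cyclic subgroup of order d is generated by each of its φ(d) elements of order d, so the cyclic subgroups of order d number (#elements of order d)/φ(d).
Cyclic subgroups by order — order 1: 1; order 2: 15; order 3: 1; order 5: 1; order 15: 1.
Total: 19.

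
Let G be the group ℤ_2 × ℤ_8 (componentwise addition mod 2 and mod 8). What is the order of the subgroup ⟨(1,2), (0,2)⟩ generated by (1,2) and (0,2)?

8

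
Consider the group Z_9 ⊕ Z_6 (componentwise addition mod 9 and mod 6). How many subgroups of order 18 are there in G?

4

|G| = 54 and 18 | 54, so subgroups of order 18 are possible by Lagrange.
The subgroups of order 18 are: {(0,0), (0,1), (0,2), (0,3), (0,4), (0,5), (3,0), (3,1), (3,2), (3,3), (3,4), (3,5), (6,0), (6,1), (6,2), (6,3), (6,4), (6,5)}; {(0,0), (0,3), (1,0), (1,3), (2,0), (2,3), (3,0), (3,3), (4,0), (4,3), (5,0), (5,3), (6,0), (6,3), (7,0), (7,3), (8,0), (8,3)}; {(0,0), (0,3), (1,1), (1,4), (2,2), (2,5), (3,0), (3,3), (4,1), (4,4), (5,2), (5,5), (6,0), (6,3), (7,1), (7,4), (8,2), (8,5)}; {(0,0), (0,3), (1,2), (1,5), (2,1), (2,4), (3,0), (3,3), (4,2), (4,5), (5,1), (5,4), (6,0), (6,3), (7,2), (7,5), (8,1), (8,4)}.
So G has 4 subgroups of order 18.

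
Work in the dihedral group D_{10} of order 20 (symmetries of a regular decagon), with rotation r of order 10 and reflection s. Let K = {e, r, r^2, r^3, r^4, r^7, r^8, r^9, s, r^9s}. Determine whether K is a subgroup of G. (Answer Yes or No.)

r^4 ∈ K but its inverse r^6 ∉ K, so K is not a subgroup.

No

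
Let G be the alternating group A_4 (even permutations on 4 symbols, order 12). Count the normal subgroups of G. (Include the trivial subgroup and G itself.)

G has 10 subgroups. Checking conjugation-invariance by order — order 1: 1/1 normal; order 2: 0/3 normal; order 3: 0/4 normal; order 4: 1/1 normal; order 12: 1/1 normal.
Total normal subgroups: 3.

3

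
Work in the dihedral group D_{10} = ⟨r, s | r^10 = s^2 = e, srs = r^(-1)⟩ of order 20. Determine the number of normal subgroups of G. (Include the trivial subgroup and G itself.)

7

G has 22 subgroups. Checking conjugation-invariance by order — order 1: 1/1 normal; order 2: 1/11 normal; order 4: 0/5 normal; order 5: 1/1 normal; order 10: 3/3 normal; order 20: 1/1 normal.
Total normal subgroups: 7.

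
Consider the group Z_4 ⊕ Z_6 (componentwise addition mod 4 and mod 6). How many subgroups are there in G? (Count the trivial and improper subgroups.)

16

|G| = 24, so by Lagrange every subgroup order divides 24. Divisors: 1, 2, 3, 4, 6, 8, 12, 24.
Subgroups by order — order 1: 1; order 2: 3; order 3: 1; order 4: 3; order 6: 3; order 8: 1; order 12: 3; order 24: 1.
Total: 1 + 3 + 1 + 3 + 3 + 1 + 3 + 1 = 16.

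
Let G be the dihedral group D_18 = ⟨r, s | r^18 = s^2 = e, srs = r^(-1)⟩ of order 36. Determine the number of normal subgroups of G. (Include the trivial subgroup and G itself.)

9

G has 45 subgroups. Checking conjugation-invariance by order — order 1: 1/1 normal; order 2: 1/19 normal; order 3: 1/1 normal; order 4: 0/9 normal; order 6: 1/7 normal; order 9: 1/1 normal; order 12: 0/3 normal; order 18: 3/3 normal; order 36: 1/1 normal.
Total normal subgroups: 9.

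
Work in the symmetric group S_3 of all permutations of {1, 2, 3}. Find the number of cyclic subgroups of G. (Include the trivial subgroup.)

Each element a generates a cyclic subgroup ⟨a⟩; distinct elements may generate the same one (a cyclic group of order d has φ(d) generators).
Cyclic subgroups by order — order 1: 1; order 2: 3; order 3: 1.
Total: 5.

5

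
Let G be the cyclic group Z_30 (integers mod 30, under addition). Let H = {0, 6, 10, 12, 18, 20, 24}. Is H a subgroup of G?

No

|H| = 7 does not divide |G| = 30, so by Lagrange H is not a subgroup.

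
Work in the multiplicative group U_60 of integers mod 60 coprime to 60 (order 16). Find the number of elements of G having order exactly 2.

The elements of order 2 are: 11, 19, 29, 31, 41, 49, 59.
That's 7.

7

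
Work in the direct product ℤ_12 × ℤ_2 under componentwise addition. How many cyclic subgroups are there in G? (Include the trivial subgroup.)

12

Each element a generates a cyclic subgroup ⟨a⟩; distinct elements may generate the same one (a cyclic group of order d has φ(d) generators).
Cyclic subgroups by order — order 1: 1; order 2: 3; order 3: 1; order 4: 2; order 6: 3; order 12: 2.
Total: 12.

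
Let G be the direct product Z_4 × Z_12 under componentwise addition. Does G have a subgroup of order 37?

37 does not divide |G| = 48, so by Lagrange no subgroup of order 37 exists.

No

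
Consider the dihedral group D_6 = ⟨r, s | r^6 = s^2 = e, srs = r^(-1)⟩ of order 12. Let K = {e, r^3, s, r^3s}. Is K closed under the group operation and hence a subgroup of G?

|K| = 4 divides |G| = 12, consistent with Lagrange.
K contains the identity, every element's inverse is in K, and K is closed under ·: it is a subgroup.

Yes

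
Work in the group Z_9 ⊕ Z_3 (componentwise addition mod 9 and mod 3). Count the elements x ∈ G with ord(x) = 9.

An element (a,b) has order lcm(ord(a), ord(b)); count pairs with lcm equal to 9.
Enumerating gives 18 such elements.

18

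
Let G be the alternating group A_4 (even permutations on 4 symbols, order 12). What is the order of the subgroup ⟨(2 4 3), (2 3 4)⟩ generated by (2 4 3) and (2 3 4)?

3

|⟨(2 4 3)⟩| = 3 and |⟨(2 3 4)⟩| = 3, so |H| is a multiple of lcm(3, 3) = 3 and divides |G| = 12.
Closing under the operation: H = {e, (2 3 4), (2 4 3)}, so |H| = 3.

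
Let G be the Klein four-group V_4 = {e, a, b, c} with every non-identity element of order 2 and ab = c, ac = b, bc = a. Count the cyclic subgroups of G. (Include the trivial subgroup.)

4

Each element a generates a cyclic subgroup ⟨a⟩; distinct elements may generate the same one (a cyclic group of order d has φ(d) generators).
Cyclic subgroups by order — order 1: 1; order 2: 3.
Total: 4.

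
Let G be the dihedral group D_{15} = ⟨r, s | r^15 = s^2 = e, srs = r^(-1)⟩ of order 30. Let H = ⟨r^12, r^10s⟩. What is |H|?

10

|⟨r^12⟩| = 5 and |⟨r^10s⟩| = 2, so |H| is a multiple of lcm(5, 2) = 10 and divides |G| = 30.
Closing under the operation: H = {e, r^3, r^6, r^9, r^12, rs, r^4s, r^7s, r^10s, r^13s}, so |H| = 10.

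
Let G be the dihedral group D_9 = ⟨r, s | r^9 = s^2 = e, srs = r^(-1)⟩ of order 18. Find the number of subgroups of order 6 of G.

3

|G| = 18 and 6 | 18, so subgroups of order 6 are possible by Lagrange.
The subgroups of order 6 are: {e, r^3, r^6, r^2s, r^5s, r^8s}; {e, r^3, r^6, s, r^3s, r^6s}; {e, r^3, r^6, rs, r^4s, r^7s}.
So G has 3 subgroups of order 6.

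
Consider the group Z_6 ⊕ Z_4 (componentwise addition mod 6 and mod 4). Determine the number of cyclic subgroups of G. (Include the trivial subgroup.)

12

Group the elements of G by the cyclic subgroup they generate; each cyclic subgroup of order d accounts for φ(d) elements.
Cyclic subgroups by order — order 1: 1; order 2: 3; order 3: 1; order 4: 2; order 6: 3; order 12: 2.
Total: 12.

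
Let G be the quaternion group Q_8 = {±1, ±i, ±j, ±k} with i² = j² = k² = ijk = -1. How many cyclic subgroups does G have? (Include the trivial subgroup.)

5

Each element a generates a cyclic subgroup ⟨a⟩; distinct elements may generate the same one (a cyclic group of order d has φ(d) generators).
Cyclic subgroups by order — order 1: 1; order 2: 1; order 4: 3.
Total: 5.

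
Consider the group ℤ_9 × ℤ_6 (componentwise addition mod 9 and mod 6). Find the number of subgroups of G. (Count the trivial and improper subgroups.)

20

|G| = 54, so by Lagrange every subgroup order divides 54. Divisors: 1, 2, 3, 6, 9, 18, 27, 54.
Subgroups by order — order 1: 1; order 2: 1; order 3: 4; order 6: 4; order 9: 4; order 18: 4; order 27: 1; order 54: 1.
Total: 1 + 1 + 4 + 4 + 4 + 4 + 1 + 1 = 20.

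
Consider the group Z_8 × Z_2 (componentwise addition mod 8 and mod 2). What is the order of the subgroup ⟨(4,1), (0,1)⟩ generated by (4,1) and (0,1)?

|⟨(4,1)⟩| = 2 and |⟨(0,1)⟩| = 2, so |H| is a multiple of lcm(2, 2) = 2 and divides |G| = 16.
Closing under the operation: H = {(0,0), (0,1), (4,0), (4,1)}, so |H| = 4.

4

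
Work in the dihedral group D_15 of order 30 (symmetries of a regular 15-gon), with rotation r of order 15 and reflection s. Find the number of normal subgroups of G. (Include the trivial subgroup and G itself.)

G has 28 subgroups. Checking conjugation-invariance by order — order 1: 1/1 normal; order 2: 0/15 normal; order 3: 1/1 normal; order 5: 1/1 normal; order 6: 0/5 normal; order 10: 0/3 normal; order 15: 1/1 normal; order 30: 1/1 normal.
Total normal subgroups: 5.

5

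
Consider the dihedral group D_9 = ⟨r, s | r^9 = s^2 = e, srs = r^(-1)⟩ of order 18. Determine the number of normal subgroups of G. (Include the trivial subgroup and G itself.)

4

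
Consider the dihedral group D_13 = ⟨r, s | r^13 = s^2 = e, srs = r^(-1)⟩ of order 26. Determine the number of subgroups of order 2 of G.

13

|G| = 26 and 2 | 26, so subgroups of order 2 are possible by Lagrange.
The subgroups of order 2 are: {e, r^10s}; {e, r^11s}; {e, r^12s}; {e, r^2s}; … (13 in all).
So G has 13 subgroups of order 2.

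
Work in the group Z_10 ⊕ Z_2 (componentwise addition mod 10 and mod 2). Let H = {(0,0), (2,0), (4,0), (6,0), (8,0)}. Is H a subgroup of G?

Yes

|H| = 5 divides |G| = 20, consistent with Lagrange.
H contains the identity, every element's inverse is in H, and H is closed under +: it is a subgroup.
In fact H = ⟨(4,0)⟩.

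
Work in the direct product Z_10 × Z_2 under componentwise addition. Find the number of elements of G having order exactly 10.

12

An element (a,b) has order lcm(ord(a), ord(b)); count pairs with lcm equal to 10.
Enumerating gives 12 such elements.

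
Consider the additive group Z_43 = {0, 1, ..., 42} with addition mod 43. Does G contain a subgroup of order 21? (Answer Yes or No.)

21 does not divide |G| = 43, so by Lagrange no subgroup of order 21 exists.

No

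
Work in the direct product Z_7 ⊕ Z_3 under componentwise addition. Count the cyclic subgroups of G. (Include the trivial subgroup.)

4

Each element a generates a cyclic subgroup ⟨a⟩; distinct elements may generate the same one (a cyclic group of order d has φ(d) generators).
Cyclic subgroups by order — order 1: 1; order 3: 1; order 7: 1; order 21: 1.
Total: 4.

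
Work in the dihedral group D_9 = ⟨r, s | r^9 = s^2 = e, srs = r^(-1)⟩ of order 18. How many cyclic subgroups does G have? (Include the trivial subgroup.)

12

Each element a generates a cyclic subgroup ⟨a⟩; distinct elements may generate the same one (a cyclic group of order d has φ(d) generators).
Cyclic subgroups by order — order 1: 1; order 2: 9; order 3: 1; order 9: 1.
Total: 12.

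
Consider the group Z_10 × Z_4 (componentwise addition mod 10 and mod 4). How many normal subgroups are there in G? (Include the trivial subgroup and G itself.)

16

G is abelian, so every subgroup is normal.
G has 16 subgroups in total, hence 16 normal subgroups.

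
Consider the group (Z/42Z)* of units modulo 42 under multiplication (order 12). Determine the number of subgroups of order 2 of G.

3

|G| = 12 and 2 | 12, so subgroups of order 2 are possible by Lagrange.
The subgroups of order 2 are: {1, 13}; {1, 29}; {1, 41}.
So G has 3 subgroups of order 2.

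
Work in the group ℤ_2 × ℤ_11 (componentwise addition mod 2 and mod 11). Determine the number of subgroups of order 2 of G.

|G| = 22 and 2 | 22, so subgroups of order 2 are possible by Lagrange.
The subgroups of order 2 are: {(0,0), (1,0)}.
So G has 1 subgroup of order 2.

1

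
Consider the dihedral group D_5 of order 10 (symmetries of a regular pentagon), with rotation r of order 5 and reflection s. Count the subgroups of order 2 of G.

|G| = 10 and 2 | 10, so subgroups of order 2 are possible by Lagrange.
The subgroups of order 2 are: {e, r^2s}; {e, r^3s}; {e, r^4s}; {e, rs}; … (5 in all).
So G has 5 subgroups of order 2.

5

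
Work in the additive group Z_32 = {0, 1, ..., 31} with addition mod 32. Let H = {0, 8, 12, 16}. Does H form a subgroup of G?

8 ∈ H but its inverse 24 ∉ H, so H is not a subgroup.

No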